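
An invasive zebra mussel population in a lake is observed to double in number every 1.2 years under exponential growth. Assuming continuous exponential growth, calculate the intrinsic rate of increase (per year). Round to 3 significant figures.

r = ln(2)/t_d = 0.6931/1.2 = 0.57762.

0.578 per year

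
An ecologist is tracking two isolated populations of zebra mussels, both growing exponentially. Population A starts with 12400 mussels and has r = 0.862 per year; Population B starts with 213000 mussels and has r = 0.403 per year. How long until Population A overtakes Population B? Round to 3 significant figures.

Set 12400·e^(0.862t) = 213000·e^(0.403t).
e^((0.862 − 0.403)t) = 213000/12400 → e^(0.459·t) = 17.177.
0.459·t = ln(17.177) = 2.8436, so t = 2.8436/0.459 = 6.1952.

6.20 years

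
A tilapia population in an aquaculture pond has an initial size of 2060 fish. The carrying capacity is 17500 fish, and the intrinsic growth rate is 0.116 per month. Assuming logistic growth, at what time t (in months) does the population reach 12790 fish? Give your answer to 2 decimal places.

A = (K − N₀)/N₀ = (17500 − 2060)/2060 = 7.4951.
Solve 17500/(1 + 7.4951·e^(−0.116t)) = 12790: 1 + 7.4951·e^(−0.116t) = 1.3683, so e^(−0.116t) = 0.0491327.
−0.116·t = ln(0.0491327) = -3.0132, so t = 3.0132/0.116 = 25.976.

25.98 months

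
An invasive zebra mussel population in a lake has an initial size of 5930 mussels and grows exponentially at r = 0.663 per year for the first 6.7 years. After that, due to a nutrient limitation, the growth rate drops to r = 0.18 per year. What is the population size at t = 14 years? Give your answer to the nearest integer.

Phase 1: N(6.7) = 5930·e^(0.663×6.7) = 5930·e^4.442 = 503772.
Phase 2 runs for 14 − 6.7 = 7.3 years at r = 0.18.
N(14) = 503772·e^(0.18×7.3) = 503772·e^1.314 = 1.874551×10^6.

1874551 mussels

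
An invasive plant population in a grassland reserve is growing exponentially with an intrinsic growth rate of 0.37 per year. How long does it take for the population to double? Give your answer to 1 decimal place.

1.9 years

Doubling time t_d = ln(2)/r = 0.6931/0.37 = 1.8734.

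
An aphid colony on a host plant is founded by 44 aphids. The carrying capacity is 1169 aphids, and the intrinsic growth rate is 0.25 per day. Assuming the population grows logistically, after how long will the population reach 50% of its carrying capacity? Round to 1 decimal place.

13.0 days

A = (K − N₀)/N₀ = (1169 − 44)/44 = 25.568.
Solve 1169/(1 + 25.568·e^(−0.25t)) = 584.5: 1 + 25.568·e^(−0.25t) = 2, so e^(−0.25t) = 0.0391111.
−0.25·t = ln(0.0391111) = -3.2413, so t = 3.2413/0.25 = 12.965.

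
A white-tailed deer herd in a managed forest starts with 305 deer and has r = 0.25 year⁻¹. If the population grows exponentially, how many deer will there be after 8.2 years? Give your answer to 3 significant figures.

N(t) = N₀·e^(rt) = 305 × e^(0.25×8.2) = 305 × e^2.05.
e^2.05 ≈ 7.7679, so N ≈ 305 × 7.7679 = 2369.21.

2370 deer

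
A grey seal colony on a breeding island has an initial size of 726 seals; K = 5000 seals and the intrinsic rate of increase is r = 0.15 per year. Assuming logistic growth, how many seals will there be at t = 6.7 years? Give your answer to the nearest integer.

A = (K − N₀)/N₀ = (5000 − 726)/726 = 5.8871.
N(t) = K/(1 + A·e^(−rt)) = 5000/(1 + 5.8871×e^(−0.15×6.7)).
e^(−1.005) = 0.36604; denominator = 1 + 5.8871×0.36604 = 3.1549.
N = 5000/3.1549 = 1584.82.

1585 seals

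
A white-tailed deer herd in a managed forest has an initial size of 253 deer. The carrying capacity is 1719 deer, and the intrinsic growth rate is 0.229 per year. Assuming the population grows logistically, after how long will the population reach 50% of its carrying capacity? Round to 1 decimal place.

A = (K − N₀)/N₀ = (1719 − 253)/253 = 5.7945.
Solve 1719/(1 + 5.7945·e^(−0.229t)) = 859.5: 1 + 5.7945·e^(−0.229t) = 2, so e^(−0.229t) = 0.172578.
−0.229·t = ln(0.172578) = -1.7569, so t = 1.7569/0.229 = 7.6721.

7.7 years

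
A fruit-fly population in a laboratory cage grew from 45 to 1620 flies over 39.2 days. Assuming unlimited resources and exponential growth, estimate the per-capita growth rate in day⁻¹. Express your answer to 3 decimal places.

0.091 per day

From N(t) = N₀·e^(rt): e^(r·39.2) = 1620/45 = 36.
r·39.2 = ln(36) = 3.5835, so r = 3.5835/39.2 = 0.091416.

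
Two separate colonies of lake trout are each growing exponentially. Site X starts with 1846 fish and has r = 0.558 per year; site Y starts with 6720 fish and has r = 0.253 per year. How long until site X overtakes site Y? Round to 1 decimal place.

Set 1846·e^(0.558t) = 6720·e^(0.253t).
e^((0.558 − 0.253)t) = 6720/1846 → e^(0.305·t) = 3.6403.
0.305·t = ln(3.6403) = 1.2921, so t = 1.2921/0.305 = 4.2363.

4.2 years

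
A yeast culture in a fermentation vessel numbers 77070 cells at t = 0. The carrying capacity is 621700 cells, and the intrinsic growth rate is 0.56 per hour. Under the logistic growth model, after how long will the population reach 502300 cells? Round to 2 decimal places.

A = (K − N₀)/N₀ = (621700 − 77070)/77070 = 7.0667.
Solve 621700/(1 + 7.0667·e^(−0.56t)) = 502300: 1 + 7.0667·e^(−0.56t) = 1.2377, so e^(−0.56t) = 0.0336376.
−0.56·t = ln(0.0336376) = -3.3921, so t = 3.3921/0.56 = 6.0573.

6.06 hours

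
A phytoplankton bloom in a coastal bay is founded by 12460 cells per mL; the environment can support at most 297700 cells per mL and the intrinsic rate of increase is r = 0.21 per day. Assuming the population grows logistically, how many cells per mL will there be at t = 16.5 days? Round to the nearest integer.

A = (K − N₀)/N₀ = (297700 − 12460)/12460 = 22.892.
N(t) = K/(1 + A·e^(−rt)) = 297700/(1 + 22.892×e^(−0.21×16.5)).
e^(−3.465) = 0.031273; denominator = 1 + 22.892×0.031273 = 1.7159.
N = 297700/1.7159 = 173493.

173493 cells per mL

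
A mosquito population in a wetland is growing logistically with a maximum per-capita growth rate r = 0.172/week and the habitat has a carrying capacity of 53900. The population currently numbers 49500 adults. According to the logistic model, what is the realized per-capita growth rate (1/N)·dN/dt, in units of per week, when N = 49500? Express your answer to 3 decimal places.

0.014 per week

(1/N)·dN/dt = r(1 − N/K) = 0.172 × (1 − 49500/53900).
= 0.172 × 0.081633 = 0.014041.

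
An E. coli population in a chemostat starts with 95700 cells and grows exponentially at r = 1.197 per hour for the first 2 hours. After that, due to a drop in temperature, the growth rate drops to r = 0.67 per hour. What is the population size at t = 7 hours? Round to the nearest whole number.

29888178 cells

Phase 1: N(2) = 95700·e^(1.197×2) = 95700·e^2.394 = 1.048607×10^6.
Phase 2 runs for 7 − 2 = 5 hours at r = 0.67.
N(7) = 1.048607×10^6·e^(0.67×5) = 1.048607×10^6·e^3.35 = 2.988818×10^7.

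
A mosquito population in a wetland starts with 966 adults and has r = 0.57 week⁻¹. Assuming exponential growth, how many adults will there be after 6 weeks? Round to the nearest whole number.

N(t) = N₀·e^(rt) = 966 × e^(0.57×6) = 966 × e^3.42.
e^3.42 ≈ 30.569, so N ≈ 966 × 30.569 = 29530.1.

29530 adults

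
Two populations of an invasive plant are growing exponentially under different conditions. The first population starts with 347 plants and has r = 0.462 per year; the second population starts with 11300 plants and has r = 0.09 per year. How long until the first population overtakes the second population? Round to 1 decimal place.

Set 347·e^(0.462t) = 11300·e^(0.09t).
e^((0.462 − 0.09)t) = 11300/347 → e^(0.372·t) = 32.565.
0.372·t = ln(32.565) = 3.4832, so t = 3.4832/0.372 = 9.3635.

9.4 years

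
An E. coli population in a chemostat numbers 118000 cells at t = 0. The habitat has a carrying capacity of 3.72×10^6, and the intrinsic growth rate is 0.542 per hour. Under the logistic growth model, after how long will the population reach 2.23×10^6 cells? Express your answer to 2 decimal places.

A = (K − N₀)/N₀ = (3.72×10^6 − 118000)/118000 = 30.525.
Solve 3.72×10^6/(1 + 30.525·e^(−0.542t)) = 2.23×10^6: 1 + 30.525·e^(−0.542t) = 1.6682, so e^(−0.542t) = 0.0218887.
−0.542·t = ln(0.0218887) = -3.8218, so t = 3.8218/0.542 = 7.0513.

7.05 hours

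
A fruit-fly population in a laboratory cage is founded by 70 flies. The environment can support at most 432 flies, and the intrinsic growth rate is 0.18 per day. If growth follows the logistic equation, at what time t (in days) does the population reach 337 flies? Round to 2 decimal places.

16.16 days

A = (K − N₀)/N₀ = (432 − 70)/70 = 5.1714.
Solve 432/(1 + 5.1714·e^(−0.18t)) = 337: 1 + 5.1714·e^(−0.18t) = 1.2819, so e^(−0.18t) = 0.0545109.
−0.18·t = ln(0.0545109) = -2.9094, so t = 2.9094/0.18 = 16.163.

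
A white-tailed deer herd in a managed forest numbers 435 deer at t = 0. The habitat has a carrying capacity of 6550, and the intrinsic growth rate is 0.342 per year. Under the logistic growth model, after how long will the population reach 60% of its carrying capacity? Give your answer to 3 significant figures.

8.91 years

A = (K − N₀)/N₀ = (6550 − 435)/435 = 14.057.
Solve 6550/(1 + 14.057·e^(−0.342t)) = 3930: 1 + 14.057·e^(−0.342t) = 1.6667, so e^(−0.342t) = 0.0474244.
−0.342·t = ln(0.0474244) = -3.0486, so t = 3.0486/0.342 = 8.9141.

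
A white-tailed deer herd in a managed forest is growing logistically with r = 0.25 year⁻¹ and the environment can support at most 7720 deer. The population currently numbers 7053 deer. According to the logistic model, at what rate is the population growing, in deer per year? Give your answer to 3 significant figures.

dN/dt = rN(1 − N/K) = 0.25 × 7053 × (1 − 7053/7720).
1 − 7053/7720 = 0.086399; dN/dt = 0.25 × 7053 × 0.086399 = 152.34.

152 deer per year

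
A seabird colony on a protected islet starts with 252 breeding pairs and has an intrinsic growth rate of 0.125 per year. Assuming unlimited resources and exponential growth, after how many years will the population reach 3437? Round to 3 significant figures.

20.9 years

Set N₀·e^(rt) = 3437: e^(0.125·t) = 3437/252 = 13.639.
0.125·t = ln(13.639) = 2.6129, so t = 2.6129/0.125 = 20.903.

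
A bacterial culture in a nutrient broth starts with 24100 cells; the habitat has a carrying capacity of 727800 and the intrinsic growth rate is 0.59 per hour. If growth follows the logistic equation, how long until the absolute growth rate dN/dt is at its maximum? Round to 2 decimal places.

Logistic growth is fastest at N = K/2 = 363900.
A = (K − N₀)/N₀ = 29.199. Set K/(1 + A·e^(−rt)) = K/2 → A·e^(−rt) = 1.
e^(−0.59t) = 1/29.199 = 0.0342475, so t = ln(29.199)/0.59 = 3.3741/0.59 = 5.7189.

5.72 hours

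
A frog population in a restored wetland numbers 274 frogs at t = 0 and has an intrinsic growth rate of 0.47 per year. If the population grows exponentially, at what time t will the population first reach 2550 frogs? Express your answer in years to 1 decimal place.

Set N₀·e^(rt) = 2550: e^(0.47·t) = 2550/274 = 9.3066.
0.47·t = ln(9.3066) = 2.2307, so t = 2.2307/0.47 = 4.7462.

4.7 years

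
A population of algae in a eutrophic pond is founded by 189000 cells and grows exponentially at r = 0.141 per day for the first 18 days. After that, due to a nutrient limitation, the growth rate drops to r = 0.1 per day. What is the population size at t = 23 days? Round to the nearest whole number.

3943197 cells

Phase 1: N(18) = 189000·e^(0.141×18) = 189000·e^2.538 = 2.39167×10^6.
Phase 2 runs for 23 − 18 = 5 days at r = 0.1.
N(23) = 2.39167×10^6·e^(0.1×5) = 2.39167×10^6·e^0.5 = 3.943197×10^6.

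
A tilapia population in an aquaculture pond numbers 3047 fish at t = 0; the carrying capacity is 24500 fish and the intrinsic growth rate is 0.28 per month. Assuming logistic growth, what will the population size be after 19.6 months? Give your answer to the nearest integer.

A = (K − N₀)/N₀ = (24500 − 3047)/3047 = 7.0407.
N(t) = K/(1 + A·e^(−rt)) = 24500/(1 + 7.0407×e^(−0.28×19.6)).
e^(−5.488) = 0.0041361; denominator = 1 + 7.0407×0.0041361 = 1.0291.
N = 24500/1.0291 = 23806.7.

23807 fish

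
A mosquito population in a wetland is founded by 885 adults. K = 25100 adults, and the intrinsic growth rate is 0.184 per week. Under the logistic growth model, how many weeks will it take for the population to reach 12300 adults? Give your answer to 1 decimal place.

17.8 weeks

A = (K − N₀)/N₀ = (25100 − 885)/885 = 27.362.
Solve 25100/(1 + 27.362·e^(−0.184t)) = 12300: 1 + 27.362·e^(−0.184t) = 2.0407, so e^(−0.184t) = 0.0380333.
−0.184·t = ln(0.0380333) = -3.2693, so t = 3.2693/0.184 = 17.768.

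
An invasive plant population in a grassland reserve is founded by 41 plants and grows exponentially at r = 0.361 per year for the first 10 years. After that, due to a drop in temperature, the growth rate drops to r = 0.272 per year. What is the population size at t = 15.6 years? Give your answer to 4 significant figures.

Phase 1: N(10) = 41·e^(0.361×10) = 41·e^3.61 = 1515.61.
Phase 2 runs for 15.6 − 10 = 5.6 years at r = 0.272.
N(15.6) = 1515.61·e^(0.272×5.6) = 1515.61·e^1.523 = 6951.91.

6952 plants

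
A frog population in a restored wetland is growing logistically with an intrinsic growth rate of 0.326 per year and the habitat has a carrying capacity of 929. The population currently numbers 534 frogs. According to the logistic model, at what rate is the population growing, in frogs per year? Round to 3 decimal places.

74.018 frogs per year

dN/dt = rN(1 − N/K) = 0.326 × 534 × (1 − 534/929).
1 − 534/929 = 0.42519; dN/dt = 0.326 × 534 × 0.42519 = 74.018.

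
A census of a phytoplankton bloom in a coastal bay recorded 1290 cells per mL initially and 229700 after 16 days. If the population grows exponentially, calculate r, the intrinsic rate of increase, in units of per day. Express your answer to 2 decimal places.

From N(t) = N₀·e^(rt): e^(r·16) = 229700/1290 = 178.06.
r·16 = ln(178.06) = 5.1821, so r = 5.1821/16 = 0.32388.

0.32 per day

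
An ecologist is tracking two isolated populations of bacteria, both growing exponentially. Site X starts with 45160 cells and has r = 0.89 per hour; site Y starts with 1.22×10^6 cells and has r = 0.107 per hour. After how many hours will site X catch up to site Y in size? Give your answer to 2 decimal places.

4.21 hours

Set 45160·e^(0.89t) = 1.22×10^6·e^(0.107t).
e^((0.89 − 0.107)t) = 1.22×10^6/45160 → e^(0.783·t) = 27.015.
0.783·t = ln(27.015) = 3.2964, so t = 3.2964/0.783 = 4.21.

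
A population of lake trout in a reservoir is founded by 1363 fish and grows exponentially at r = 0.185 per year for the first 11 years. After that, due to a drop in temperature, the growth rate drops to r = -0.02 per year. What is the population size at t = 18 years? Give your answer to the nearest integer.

Phase 1: N(11) = 1363·e^(0.185×11) = 1363·e^2.035 = 10430.
Phase 2 runs for 18 − 11 = 7 years at r = -0.02.
N(18) = 10430·e^(-0.02×7) = 10430·e^-0.14 = 9067.42.

9067 fish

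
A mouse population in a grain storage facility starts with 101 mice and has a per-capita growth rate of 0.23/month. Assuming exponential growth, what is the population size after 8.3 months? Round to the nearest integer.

N(t) = N₀·e^(rt) = 101 × e^(0.23×8.3) = 101 × e^1.909.
e^1.909 ≈ 6.7463, so N ≈ 101 × 6.7463 = 681.38.

681 mice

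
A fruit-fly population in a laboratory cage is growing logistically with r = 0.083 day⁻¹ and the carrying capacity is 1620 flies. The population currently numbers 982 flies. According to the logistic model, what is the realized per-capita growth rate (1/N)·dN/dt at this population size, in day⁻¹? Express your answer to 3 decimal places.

(1/N)·dN/dt = r(1 − N/K) = 0.083 × (1 − 982/1620).
= 0.083 × 0.39383 = 0.032688.

0.033 per day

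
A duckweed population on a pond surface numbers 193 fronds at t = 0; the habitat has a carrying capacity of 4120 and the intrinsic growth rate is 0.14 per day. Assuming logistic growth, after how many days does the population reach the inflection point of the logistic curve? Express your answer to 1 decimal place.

Logistic growth is fastest at N = K/2 = 2060.
A = (K − N₀)/N₀ = 20.347. Set K/(1 + A·e^(−rt)) = K/2 → A·e^(−rt) = 1.
e^(−0.14t) = 1/20.347 = 0.0491469, so t = ln(20.347)/0.14 = 3.0129/0.14 = 21.521.

21.5 days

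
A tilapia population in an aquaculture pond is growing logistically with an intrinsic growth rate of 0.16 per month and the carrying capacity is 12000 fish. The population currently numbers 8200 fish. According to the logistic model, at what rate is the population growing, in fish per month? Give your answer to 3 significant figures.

dN/dt = rN(1 − N/K) = 0.16 × 8200 × (1 − 8200/12000).
1 − 8200/12000 = 0.31667; dN/dt = 0.16 × 8200 × 0.31667 = 415.47.

415 fish per month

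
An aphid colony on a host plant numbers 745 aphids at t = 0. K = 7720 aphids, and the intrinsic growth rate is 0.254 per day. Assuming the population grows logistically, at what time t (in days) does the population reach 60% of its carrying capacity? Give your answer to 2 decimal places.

10.40 days

A = (K − N₀)/N₀ = (7720 − 745)/745 = 9.3624.
Solve 7720/(1 + 9.3624·e^(−0.254t)) = 4632: 1 + 9.3624·e^(−0.254t) = 1.6667, so e^(−0.254t) = 0.0712067.
−0.254·t = ln(0.0712067) = -2.6422, so t = 2.6422/0.254 = 10.402.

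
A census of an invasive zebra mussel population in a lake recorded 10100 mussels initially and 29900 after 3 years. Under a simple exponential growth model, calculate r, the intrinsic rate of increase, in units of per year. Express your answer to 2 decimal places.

From N(t) = N₀·e^(rt): e^(r·3) = 29900/10100 = 2.9604.
r·3 = ln(2.9604) = 1.0853, so r = 1.0853/3 = 0.36177.

0.36 per year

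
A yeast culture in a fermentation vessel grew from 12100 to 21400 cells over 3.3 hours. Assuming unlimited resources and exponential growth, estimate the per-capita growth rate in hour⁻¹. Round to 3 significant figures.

From N(t) = N₀·e^(rt): e^(r·3.3) = 21400/12100 = 1.7686.
r·3.3 = ln(1.7686) = 0.57019, so r = 0.57019/3.3 = 0.17278.

0.173 per hour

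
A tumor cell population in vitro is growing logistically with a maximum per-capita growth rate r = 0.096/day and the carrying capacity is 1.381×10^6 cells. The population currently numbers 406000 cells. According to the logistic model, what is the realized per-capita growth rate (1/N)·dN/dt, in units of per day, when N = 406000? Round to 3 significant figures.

0.0678 per day

(1/N)·dN/dt = r(1 − N/K) = 0.096 × (1 − 406000/1.381×10^6).
= 0.096 × 0.70601 = 0.067777.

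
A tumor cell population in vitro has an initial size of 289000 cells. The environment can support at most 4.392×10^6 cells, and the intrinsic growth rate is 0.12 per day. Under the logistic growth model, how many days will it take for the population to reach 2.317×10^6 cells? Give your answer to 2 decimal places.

23.03 days

A = (K − N₀)/N₀ = (4.392×10^6 − 289000)/289000 = 14.197.
Solve 4.392×10^6/(1 + 14.197·e^(−0.12t)) = 2.317×10^6: 1 + 14.197·e^(−0.12t) = 1.8956, so e^(−0.12t) = 0.0630795.
−0.12·t = ln(0.0630795) = -2.7634, so t = 2.7634/0.12 = 23.028.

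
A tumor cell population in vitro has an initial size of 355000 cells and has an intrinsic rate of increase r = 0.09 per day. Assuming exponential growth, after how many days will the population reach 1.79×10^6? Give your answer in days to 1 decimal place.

Set N₀·e^(rt) = 1.79×10^6: e^(0.09·t) = 1.79×10^6/355000 = 5.0423.
0.09·t = ln(5.0423) = 1.6179, so t = 1.6179/0.09 = 17.976.

18.0 days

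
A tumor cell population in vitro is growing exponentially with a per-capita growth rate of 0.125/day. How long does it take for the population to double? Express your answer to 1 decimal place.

5.5 days

Doubling time t_d = ln(2)/r = 0.6931/0.125 = 5.5452.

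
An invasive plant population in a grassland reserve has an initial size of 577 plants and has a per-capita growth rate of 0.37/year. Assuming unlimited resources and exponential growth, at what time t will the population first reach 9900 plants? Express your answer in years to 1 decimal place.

Set N₀·e^(rt) = 9900: e^(0.37·t) = 9900/577 = 17.158.
0.37·t = ln(17.158) = 2.8424, so t = 2.8424/0.37 = 7.6823.

7.7 years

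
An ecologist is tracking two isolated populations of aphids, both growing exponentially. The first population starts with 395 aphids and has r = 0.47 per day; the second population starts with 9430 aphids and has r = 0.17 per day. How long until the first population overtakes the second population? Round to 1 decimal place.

Set 395·e^(0.47t) = 9430·e^(0.17t).
e^((0.47 − 0.17)t) = 9430/395 → e^(0.3·t) = 23.873.
0.3·t = ln(23.873) = 3.1728, so t = 3.1728/0.3 = 10.576.

10.6 days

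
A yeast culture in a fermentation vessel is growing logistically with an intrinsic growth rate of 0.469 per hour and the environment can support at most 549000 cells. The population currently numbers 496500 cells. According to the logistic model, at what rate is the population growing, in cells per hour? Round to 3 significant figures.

22300 cells per hour

dN/dt = rN(1 − N/K) = 0.469 × 496500 × (1 − 496500/549000).
1 − 496500/549000 = 0.095628; dN/dt = 0.469 × 496500 × 0.095628 = 22268.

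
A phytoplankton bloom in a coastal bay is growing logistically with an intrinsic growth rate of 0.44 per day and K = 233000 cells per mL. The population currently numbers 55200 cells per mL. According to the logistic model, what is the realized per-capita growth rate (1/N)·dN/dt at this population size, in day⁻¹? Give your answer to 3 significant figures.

(1/N)·dN/dt = r(1 − N/K) = 0.44 × (1 − 55200/233000).
= 0.44 × 0.76309 = 0.33576.

0.336 per day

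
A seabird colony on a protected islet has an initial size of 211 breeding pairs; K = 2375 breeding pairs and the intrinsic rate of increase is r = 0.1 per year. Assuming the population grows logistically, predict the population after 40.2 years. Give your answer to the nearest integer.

A = (K − N₀)/N₀ = (2375 − 211)/211 = 10.256.
N(t) = K/(1 + A·e^(−rt)) = 2375/(1 + 10.256×e^(−0.1×40.2)).
e^(−4.02) = 0.017953; denominator = 1 + 10.256×0.017953 = 1.1841.
N = 2375/1.1841 = 2005.7.

2006 breeding pairs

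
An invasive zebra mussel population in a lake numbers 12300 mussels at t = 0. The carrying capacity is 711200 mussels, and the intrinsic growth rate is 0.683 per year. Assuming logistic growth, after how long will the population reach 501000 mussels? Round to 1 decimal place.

A = (K − N₀)/N₀ = (711200 − 12300)/12300 = 56.821.
Solve 711200/(1 + 56.821·e^(−0.683t)) = 501000: 1 + 56.821·e^(−0.683t) = 1.4196, so e^(−0.683t) = 0.00738389.
−0.683·t = ln(0.00738389) = -4.9085, so t = 4.9085/0.683 = 7.1866.

7.2 years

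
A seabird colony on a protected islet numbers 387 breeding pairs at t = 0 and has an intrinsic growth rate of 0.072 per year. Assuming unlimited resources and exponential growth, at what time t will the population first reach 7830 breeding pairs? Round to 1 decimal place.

Set N₀·e^(rt) = 7830: e^(0.072·t) = 7830/387 = 20.233.
0.072·t = ln(20.233) = 3.0073, so t = 3.0073/0.072 = 41.768.

41.8 years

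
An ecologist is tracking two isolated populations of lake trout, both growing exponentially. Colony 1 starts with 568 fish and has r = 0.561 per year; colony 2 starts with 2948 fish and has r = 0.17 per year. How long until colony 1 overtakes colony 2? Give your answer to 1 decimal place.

Set 568·e^(0.561t) = 2948·e^(0.17t).
e^((0.561 − 0.17)t) = 2948/568 → e^(0.391·t) = 5.1901.
0.391·t = ln(5.1901) = 1.6468, so t = 1.6468/0.391 = 4.2117.

4.2 years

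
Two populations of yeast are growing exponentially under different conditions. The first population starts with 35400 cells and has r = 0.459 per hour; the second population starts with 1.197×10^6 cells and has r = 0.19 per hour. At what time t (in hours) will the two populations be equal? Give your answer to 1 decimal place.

13.1 hours

Set 35400·e^(0.459t) = 1.197×10^6·e^(0.19t).
e^((0.459 − 0.19)t) = 1.197×10^6/35400 → e^(0.269·t) = 33.814.
0.269·t = ln(33.814) = 3.5209, so t = 3.5209/0.269 = 13.089.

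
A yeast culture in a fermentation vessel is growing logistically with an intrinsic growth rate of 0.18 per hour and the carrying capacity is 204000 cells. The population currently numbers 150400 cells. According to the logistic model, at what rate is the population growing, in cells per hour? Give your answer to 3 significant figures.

7110 cells per hour

dN/dt = rN(1 − N/K) = 0.18 × 150400 × (1 − 150400/204000).
1 − 150400/204000 = 0.26275; dN/dt = 0.18 × 150400 × 0.26275 = 7113.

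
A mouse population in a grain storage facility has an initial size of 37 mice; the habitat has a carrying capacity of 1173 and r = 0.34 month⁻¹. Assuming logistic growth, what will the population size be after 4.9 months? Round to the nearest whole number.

A = (K − N₀)/N₀ = (1173 − 37)/37 = 30.703.
N(t) = K/(1 + A·e^(−rt)) = 1173/(1 + 30.703×e^(−0.34×4.9)).
e^(−1.666) = 0.189; denominator = 1 + 30.703×0.189 = 6.8029.
N = 1173/6.8029 = 172.428.

172 mice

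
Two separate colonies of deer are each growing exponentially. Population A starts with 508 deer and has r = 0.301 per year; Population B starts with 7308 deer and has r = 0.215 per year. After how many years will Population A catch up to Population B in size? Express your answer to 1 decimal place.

Set 508·e^(0.301t) = 7308·e^(0.215t).
e^((0.301 − 0.215)t) = 7308/508 → e^(0.086·t) = 14.386.
0.086·t = ln(14.386) = 2.6662, so t = 2.6662/0.086 = 31.003.

31.0 years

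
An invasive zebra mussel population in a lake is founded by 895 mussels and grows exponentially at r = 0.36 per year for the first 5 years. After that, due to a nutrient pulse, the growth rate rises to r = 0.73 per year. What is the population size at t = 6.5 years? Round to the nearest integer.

Phase 1: N(5) = 895·e^(0.36×5) = 895·e^1.8 = 5414.43.
Phase 2 runs for 6.5 − 5 = 1.5 years at r = 0.73.
N(6.5) = 5414.43·e^(0.73×1.5) = 5414.43·e^1.095 = 16184.7.

16185 mussels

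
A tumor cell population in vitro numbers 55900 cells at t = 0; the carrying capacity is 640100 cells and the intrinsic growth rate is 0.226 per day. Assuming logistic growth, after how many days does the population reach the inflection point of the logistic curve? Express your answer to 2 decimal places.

10.38 days

Logistic growth is fastest at N = K/2 = 320050.
A = (K − N₀)/N₀ = 10.451. Set K/(1 + A·e^(−rt)) = K/2 → A·e^(−rt) = 1.
e^(−0.226t) = 1/10.451 = 0.0956864, so t = ln(10.451)/0.226 = 2.3467/0.226 = 10.384.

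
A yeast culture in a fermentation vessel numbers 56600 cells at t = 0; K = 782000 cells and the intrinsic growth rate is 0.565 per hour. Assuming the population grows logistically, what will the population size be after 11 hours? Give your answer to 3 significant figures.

762000 cells

A = (K − N₀)/N₀ = (782000 − 56600)/56600 = 12.816.
N(t) = K/(1 + A·e^(−rt)) = 782000/(1 + 12.816×e^(−0.565×11)).
e^(−6.215) = 0.0019992; denominator = 1 + 12.816×0.0019992 = 1.0256.
N = 782000/1.0256 = 762464.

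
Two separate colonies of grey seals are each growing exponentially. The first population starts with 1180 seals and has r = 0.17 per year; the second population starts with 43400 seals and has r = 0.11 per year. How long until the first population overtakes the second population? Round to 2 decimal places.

60.08 years

Set 1180·e^(0.17t) = 43400·e^(0.11t).
e^((0.17 − 0.11)t) = 43400/1180 → e^(0.06·t) = 36.78.
0.06·t = ln(36.78) = 3.6049, so t = 3.6049/0.06 = 60.082.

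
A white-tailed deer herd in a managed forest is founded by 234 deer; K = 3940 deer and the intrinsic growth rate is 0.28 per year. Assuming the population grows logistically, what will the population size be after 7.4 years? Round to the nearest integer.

1316 deer

A = (K − N₀)/N₀ = (3940 − 234)/234 = 15.838.
N(t) = K/(1 + A·e^(−rt)) = 3940/(1 + 15.838×e^(−0.28×7.4)).
e^(−2.072) = 0.12593; denominator = 1 + 15.838×0.12593 = 2.9945.
N = 3940/2.9945 = 1315.75.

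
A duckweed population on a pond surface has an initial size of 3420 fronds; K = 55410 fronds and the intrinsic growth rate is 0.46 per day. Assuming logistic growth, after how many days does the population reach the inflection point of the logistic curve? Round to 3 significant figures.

Logistic growth is fastest at N = K/2 = 27705.
A = (K − N₀)/N₀ = 15.202. Set K/(1 + A·e^(−rt)) = K/2 → A·e^(−rt) = 1.
e^(−0.46t) = 1/15.202 = 0.0657819, so t = ln(15.202)/0.46 = 2.7214/0.46 = 5.9161.

5.92 days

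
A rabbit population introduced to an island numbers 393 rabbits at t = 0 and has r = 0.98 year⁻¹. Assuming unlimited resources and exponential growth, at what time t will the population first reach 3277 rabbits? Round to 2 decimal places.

Set N₀·e^(rt) = 3277: e^(0.98·t) = 3277/393 = 8.3384.
0.98·t = ln(8.3384) = 2.1209, so t = 2.1209/0.98 = 2.1642.

2.16 years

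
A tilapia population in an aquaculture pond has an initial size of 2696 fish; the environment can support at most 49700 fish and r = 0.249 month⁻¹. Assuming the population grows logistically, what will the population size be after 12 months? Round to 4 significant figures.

26460 fish

A = (K − N₀)/N₀ = (49700 − 2696)/2696 = 17.435.
N(t) = K/(1 + A·e^(−rt)) = 49700/(1 + 17.435×e^(−0.249×12)).
e^(−2.988) = 0.050388; denominator = 1 + 17.435×0.050388 = 1.8785.
N = 49700/1.8785 = 26457.2.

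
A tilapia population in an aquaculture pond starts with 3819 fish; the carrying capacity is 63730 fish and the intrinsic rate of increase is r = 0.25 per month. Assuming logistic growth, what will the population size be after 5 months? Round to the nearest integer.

A = (K − N₀)/N₀ = (63730 − 3819)/3819 = 15.688.
N(t) = K/(1 + A·e^(−rt)) = 63730/(1 + 15.688×e^(−0.25×5)).
e^(−1.25) = 0.2865; denominator = 1 + 15.688×0.2865 = 5.4946.
N = 63730/5.4946 = 11598.7.

11599 fish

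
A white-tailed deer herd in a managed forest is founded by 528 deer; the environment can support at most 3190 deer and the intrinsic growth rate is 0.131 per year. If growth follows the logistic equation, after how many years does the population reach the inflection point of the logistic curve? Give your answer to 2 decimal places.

12.35 years

Logistic growth is fastest at N = K/2 = 1595.
A = (K − N₀)/N₀ = 5.0417. Set K/(1 + A·e^(−rt)) = K/2 → A·e^(−rt) = 1.
e^(−0.131t) = 1/5.0417 = 0.198347, so t = ln(5.0417)/0.131 = 1.6177/0.131 = 12.349.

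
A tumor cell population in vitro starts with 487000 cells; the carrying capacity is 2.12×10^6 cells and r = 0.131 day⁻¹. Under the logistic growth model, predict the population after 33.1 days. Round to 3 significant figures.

A = (K − N₀)/N₀ = (2.12×10^6 − 487000)/487000 = 3.3532.
N(t) = K/(1 + A·e^(−rt)) = 2.12×10^6/(1 + 3.3532×e^(−0.131×33.1)).
e^(−4.336) = 0.013087; denominator = 1 + 3.3532×0.013087 = 1.0439.
N = 2.12×10^6/1.0439 = 2.030876×10^6.

2030000 cells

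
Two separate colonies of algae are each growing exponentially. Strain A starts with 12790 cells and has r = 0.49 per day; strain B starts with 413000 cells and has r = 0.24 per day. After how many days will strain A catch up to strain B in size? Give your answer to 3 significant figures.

13.9 days

Set 12790·e^(0.49t) = 413000·e^(0.24t).
e^((0.49 − 0.24)t) = 413000/12790 → e^(0.25·t) = 32.291.
0.25·t = ln(32.291) = 3.4748, so t = 3.4748/0.25 = 13.899.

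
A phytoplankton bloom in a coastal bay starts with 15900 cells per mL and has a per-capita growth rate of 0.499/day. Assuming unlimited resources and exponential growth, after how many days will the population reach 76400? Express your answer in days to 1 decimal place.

Set N₀·e^(rt) = 76400: e^(0.499·t) = 76400/15900 = 4.805.
0.499·t = ln(4.805) = 1.5697, so t = 1.5697/0.499 = 3.1456.

3.1 days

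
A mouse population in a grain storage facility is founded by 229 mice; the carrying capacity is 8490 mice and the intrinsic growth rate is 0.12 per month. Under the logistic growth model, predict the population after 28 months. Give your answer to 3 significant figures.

3770 mice

A = (K − N₀)/N₀ = (8490 − 229)/229 = 36.074.
N(t) = K/(1 + A·e^(−rt)) = 8490/(1 + 36.074×e^(−0.12×28)).
e^(−3.36) = 0.034735; denominator = 1 + 36.074×0.034735 = 2.253.
N = 8490/2.253 = 3768.23.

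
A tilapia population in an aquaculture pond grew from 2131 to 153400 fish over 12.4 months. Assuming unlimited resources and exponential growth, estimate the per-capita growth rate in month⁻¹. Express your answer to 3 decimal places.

0.345 per month

From N(t) = N₀·e^(rt): e^(r·12.4) = 153400/2131 = 71.985.
r·12.4 = ln(71.985) = 4.2765, so r = 4.2765/12.4 = 0.34488.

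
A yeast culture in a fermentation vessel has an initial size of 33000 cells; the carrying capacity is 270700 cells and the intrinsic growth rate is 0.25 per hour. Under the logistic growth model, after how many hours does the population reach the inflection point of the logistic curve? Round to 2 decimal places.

Logistic growth is fastest at N = K/2 = 135350.
A = (K − N₀)/N₀ = 7.203. Set K/(1 + A·e^(−rt)) = K/2 → A·e^(−rt) = 1.
e^(−0.25t) = 1/7.203 = 0.13883, so t = ln(7.203)/0.25 = 1.9745/0.25 = 7.898.

7.90 hours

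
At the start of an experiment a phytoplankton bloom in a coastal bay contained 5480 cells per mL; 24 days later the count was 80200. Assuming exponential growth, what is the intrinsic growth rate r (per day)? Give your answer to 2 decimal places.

0.11 per day

From N(t) = N₀·e^(rt): e^(r·24) = 80200/5480 = 14.635.
r·24 = ln(14.635) = 2.6834, so r = 2.6834/24 = 0.11181.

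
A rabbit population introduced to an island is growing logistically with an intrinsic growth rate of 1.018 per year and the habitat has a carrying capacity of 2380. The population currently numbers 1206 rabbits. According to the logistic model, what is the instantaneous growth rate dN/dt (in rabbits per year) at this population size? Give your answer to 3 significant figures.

606 rabbits per year

dN/dt = rN(1 − N/K) = 1.018 × 1206 × (1 − 1206/2380).
1 − 1206/2380 = 0.49328; dN/dt = 1.018 × 1206 × 0.49328 = 605.6.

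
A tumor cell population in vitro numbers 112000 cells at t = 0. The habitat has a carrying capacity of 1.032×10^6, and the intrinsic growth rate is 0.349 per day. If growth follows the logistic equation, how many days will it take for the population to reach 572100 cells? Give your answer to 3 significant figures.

6.66 days

A = (K − N₀)/N₀ = (1.032×10^6 − 112000)/112000 = 8.2143.
Solve 1.032×10^6/(1 + 8.2143·e^(−0.349t)) = 572100: 1 + 8.2143·e^(−0.349t) = 1.8039, so e^(−0.349t) = 0.0978637.
−0.349·t = ln(0.0978637) = -2.3242, so t = 2.3242/0.349 = 6.6595.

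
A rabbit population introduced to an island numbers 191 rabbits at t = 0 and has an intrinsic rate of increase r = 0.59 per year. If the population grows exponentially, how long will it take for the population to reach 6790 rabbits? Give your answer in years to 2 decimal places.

Set N₀·e^(rt) = 6790: e^(0.59·t) = 6790/191 = 35.55.
0.59·t = ln(35.55) = 3.5709, so t = 3.5709/0.59 = 6.0524.

6.05 years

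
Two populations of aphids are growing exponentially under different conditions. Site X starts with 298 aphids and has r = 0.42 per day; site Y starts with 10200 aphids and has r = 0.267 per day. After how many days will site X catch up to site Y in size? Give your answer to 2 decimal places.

23.09 days

Set 298·e^(0.42t) = 10200·e^(0.267t).
e^((0.42 − 0.267)t) = 10200/298 → e^(0.153·t) = 34.228.
0.153·t = ln(34.228) = 3.533, so t = 3.533/0.153 = 23.092.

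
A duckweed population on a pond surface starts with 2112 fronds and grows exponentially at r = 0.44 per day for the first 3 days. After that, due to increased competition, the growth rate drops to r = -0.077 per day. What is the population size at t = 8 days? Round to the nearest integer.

Phase 1: N(3) = 2112·e^(0.44×3) = 2112·e^1.32 = 7906.11.
Phase 2 runs for 8 − 3 = 5 days at r = -0.077.
N(8) = 7906.11·e^(-0.077×5) = 7906.11·e^-0.385 = 5379.71.

5380 fronds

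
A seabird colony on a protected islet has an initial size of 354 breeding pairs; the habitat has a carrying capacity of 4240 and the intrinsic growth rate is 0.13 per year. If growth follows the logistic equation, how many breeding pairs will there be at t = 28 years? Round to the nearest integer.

A = (K − N₀)/N₀ = (4240 − 354)/354 = 10.977.
N(t) = K/(1 + A·e^(−rt)) = 4240/(1 + 10.977×e^(−0.13×28)).
e^(−3.64) = 0.026252; denominator = 1 + 10.977×0.026252 = 1.2882.
N = 4240/1.2882 = 3291.46.

3291 breeding pairs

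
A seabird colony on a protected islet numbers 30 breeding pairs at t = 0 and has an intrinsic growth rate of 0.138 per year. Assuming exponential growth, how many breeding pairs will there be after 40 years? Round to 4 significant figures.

N(t) = N₀·e^(rt) = 30 × e^(0.138×40) = 30 × e^5.52.
e^5.52 ≈ 249.64, so N ≈ 30 × 249.64 = 7489.05.

7489 breeding pairs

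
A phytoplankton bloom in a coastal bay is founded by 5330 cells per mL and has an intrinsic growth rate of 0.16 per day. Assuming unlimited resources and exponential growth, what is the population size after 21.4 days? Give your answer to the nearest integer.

N(t) = N₀·e^(rt) = 5330 × e^(0.16×21.4) = 5330 × e^3.424.
e^3.424 ≈ 30.692, so N ≈ 5330 × 30.692 = 163588.

163588 cells per mL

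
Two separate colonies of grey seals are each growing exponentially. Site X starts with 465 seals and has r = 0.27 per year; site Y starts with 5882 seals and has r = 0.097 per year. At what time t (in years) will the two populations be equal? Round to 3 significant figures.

Set 465·e^(0.27t) = 5882·e^(0.097t).
e^((0.27 − 0.097)t) = 5882/465 → e^(0.173·t) = 12.649.
0.173·t = ln(12.649) = 2.5376, so t = 2.5376/0.173 = 14.668.

14.7 years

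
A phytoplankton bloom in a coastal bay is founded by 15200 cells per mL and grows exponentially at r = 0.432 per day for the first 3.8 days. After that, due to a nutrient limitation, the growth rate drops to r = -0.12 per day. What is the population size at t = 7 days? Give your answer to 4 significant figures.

Phase 1: N(3.8) = 15200·e^(0.432×3.8) = 15200·e^1.642 = 78484.1.
Phase 2 runs for 7 − 3.8 = 3.2 days at r = -0.12.
N(7) = 78484.1·e^(-0.12×3.2) = 78484.1·e^-0.384 = 53458.

53460 cells per mL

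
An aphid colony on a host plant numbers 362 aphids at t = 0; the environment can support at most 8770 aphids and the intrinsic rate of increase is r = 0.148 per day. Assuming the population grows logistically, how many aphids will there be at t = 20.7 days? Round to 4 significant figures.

A = (K − N₀)/N₀ = (8770 − 362)/362 = 23.227.
N(t) = K/(1 + A·e^(−rt)) = 8770/(1 + 23.227×e^(−0.148×20.7)).
e^(−3.064) = 0.046719; denominator = 1 + 23.227×0.046719 = 2.0851.
N = 8770/2.0851 = 4205.98.

4206 aphids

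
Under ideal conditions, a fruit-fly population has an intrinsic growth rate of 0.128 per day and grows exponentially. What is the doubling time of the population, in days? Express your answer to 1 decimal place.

Doubling time t_d = ln(2)/r = 0.6931/0.128 = 5.4152.

5.4 days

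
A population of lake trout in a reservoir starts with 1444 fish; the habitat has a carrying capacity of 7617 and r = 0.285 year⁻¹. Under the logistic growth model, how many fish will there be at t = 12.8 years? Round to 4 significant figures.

6854 fish

A = (K − N₀)/N₀ = (7617 − 1444)/1444 = 4.2749.
N(t) = K/(1 + A·e^(−rt)) = 7617/(1 + 4.2749×e^(−0.285×12.8)).
e^(−3.648) = 0.026043; denominator = 1 + 4.2749×0.026043 = 1.1113.
N = 7617/1.1113 = 6853.93.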